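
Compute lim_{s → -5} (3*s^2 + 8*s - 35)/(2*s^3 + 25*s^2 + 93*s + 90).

22/7

Since s = -5 makes numerator and denominator zero, (s + 5) divides both.
Cancelling it gives (3*s - 7)/(2*s^2 + 15*s + 18); now plug in s = -5 to get 22/7.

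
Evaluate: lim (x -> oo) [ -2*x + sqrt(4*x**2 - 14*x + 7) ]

-7/2

This has the form ∞ − ∞. Multiply and divide by the conjugate √(4*x^2 - 14*x + 7) + 2x.
That gives (-14x + 7) / (√(4*x^2 - 14*x + 7) + 2x).
Divide numerator and denominator by x: the limit is -14/(2·2) = -7/2.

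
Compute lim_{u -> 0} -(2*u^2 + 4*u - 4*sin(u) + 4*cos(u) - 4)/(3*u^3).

-2/9

Substitution gives 0/0; apply L'Hôpital's rule 3 times.
After differentiating numerator and denominator 3 times the quotient is (4*sqrt(2)*sin(u + pi/4))/(-18); at u = 0 this is -2/9.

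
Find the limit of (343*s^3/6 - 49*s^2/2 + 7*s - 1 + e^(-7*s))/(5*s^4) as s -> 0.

Direct substitution gives 0/0.
Apply L'Hôpital: lim (343*s^2/2 - 49*s + 7 - 7*e^(-7*s))/(20*s^3), still 0/0.
Apply L'Hôpital: lim (343*s - 49 + 49*e^(-7*s))/(60*s^2), still 0/0.
Apply L'Hôpital: lim (343 - 343*e^(-7*s))/(120*s), still 0/0.
After 4 applications of L'Hôpital's rule the quotient is (2401*e^(-7*s))/(120); substituting s = 0 gives 2401/120.

2401/120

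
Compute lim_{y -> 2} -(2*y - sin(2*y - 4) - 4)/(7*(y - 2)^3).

-4/21

Direct substitution gives 0/0.
Apply L'Hôpital: lim (2 - 2*cos(2*y - 4))/(-21*(y - 2)^2), still 0/0.
Apply L'Hôpital: lim (4*sin(2*y - 4))/(84 - 42*y), still 0/0.
After 3 applications of L'Hôpital's rule the quotient is (8*cos(2*y - 4))/(-42); substituting y = 2 gives -4/21.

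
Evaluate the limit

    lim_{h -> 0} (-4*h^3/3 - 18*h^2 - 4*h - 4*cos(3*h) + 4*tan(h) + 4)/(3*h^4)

-9/2

Substitution gives 0/0 (the numerator vanishes to order 4).
Expand each term to order h^4: the coefficient of h^4 in -4·cos(3h) is -27/2 and in 4·tan(h) is 0.
Lower-order terms cancel with the polynomial part, so the numerator is (-27/2)·h^4 + o(h^4), and the limit is (-27/2)/(3) = -9/2.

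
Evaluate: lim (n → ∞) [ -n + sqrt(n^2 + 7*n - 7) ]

This has the form ∞ − ∞. Multiply and divide by the conjugate √(n^2 + 7*n - 7) + n.
That gives (7n - 7) / (√(n^2 + 7*n - 7) + n).
Divide numerator and denominator by n: the limit is 7/(2·1) = 7/2.

7/2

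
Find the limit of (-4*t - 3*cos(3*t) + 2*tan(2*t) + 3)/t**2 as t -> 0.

Substitution gives 0/0 (the numerator vanishes to order 2).
Expand each term to order t^2: the coefficient of t^2 in -3·cos(3t) is 27/2 and in 2·tan(2t) is 0.
Lower-order terms cancel with the polynomial part, so the numerator is (27/2)·t^2 + o(t^2), and the limit is (27/2)/(1) = 27/2.

27/2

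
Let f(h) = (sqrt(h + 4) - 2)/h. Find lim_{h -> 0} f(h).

A 0/0 form; rationalise with √(4 + h) + √4. This collapses the numerator to h, leaving 1/(√(4 + h) + √4) → 1/(2√4) = 1/4.

1/4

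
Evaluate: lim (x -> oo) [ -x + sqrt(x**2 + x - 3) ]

1/2

This has the form ∞ − ∞. Multiply and divide by the conjugate √(x^2 + x - 3) + x.
That gives (x - 3) / (√(x^2 + x - 3) + x).
Divide numerator and denominator by x: the limit is 1/(2·1) = 1/2.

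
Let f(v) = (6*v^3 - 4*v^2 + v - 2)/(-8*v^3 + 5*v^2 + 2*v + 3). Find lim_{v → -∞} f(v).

Numerator and denominator both have degree 3.
Dividing every term by v^3, all lower-order terms vanish and the limit is the ratio of leading coefficients, 6/(-8) = -3/4.

-3/4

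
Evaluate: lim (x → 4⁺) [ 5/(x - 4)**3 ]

∞

As x → 4⁺, (x - 4) → 0⁺, so (x - 4)^3 → 0⁺ and 5/(x - 4)^3 → ∞.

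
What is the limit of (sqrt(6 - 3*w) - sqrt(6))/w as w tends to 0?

-√(6)/4

A 0/0 form; rationalise with √(6 - 3w) + √6. This collapses the numerator to -3w, leaving -3/(√(6 - 3w) + √6) → -3/(2√6) = -√(6)/4.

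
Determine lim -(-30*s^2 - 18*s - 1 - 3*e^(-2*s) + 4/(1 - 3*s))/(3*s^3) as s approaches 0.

Substitution gives 0/0; apply L'Hôpital's rule 3 times.
After differentiating numerator and denominator 3 times the quotient is (24*e^(-2*s) + 648/(3*s - 1)^4)/(-18); at s = 0 this is -112/3.

-112/3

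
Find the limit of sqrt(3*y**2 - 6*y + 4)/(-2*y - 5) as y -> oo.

For large |y|, √(3*y^2 - 6*y + 4) ≈ √3·|y| and the denominator ≈ -2y.
Since y → +∞, |y| = y, giving √3/(-2) = -√(3)/2.

-√(3)/2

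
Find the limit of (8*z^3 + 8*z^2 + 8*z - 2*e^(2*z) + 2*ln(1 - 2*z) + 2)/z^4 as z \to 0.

Substitution gives 0/0; apply L'Hôpital's rule 4 times.
After differentiating numerator and denominator 4 times the quotient is (-32*e^(2*z) - 192/(2*z - 1)^4)/(24); at z = 0 this is -28/3.

-28/3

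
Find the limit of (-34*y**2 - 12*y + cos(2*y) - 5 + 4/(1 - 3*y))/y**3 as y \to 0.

Substitution gives 0/0; apply L'Hôpital's rule 3 times.
After differentiating numerator and denominator 3 times the quotient is (8*sin(2*y) + 648/(3*y - 1)^4)/(6); at y = 0 this is 108.

108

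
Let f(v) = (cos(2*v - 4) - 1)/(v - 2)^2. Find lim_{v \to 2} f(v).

Direct substitution gives 0/0.
Apply L'Hôpital: lim (-2*sin(2*v - 4))/(2*v - 4), still 0/0.
After 2 applications of L'Hôpital's rule the quotient is (-4*cos(2*v - 4))/(2); substituting v = 2 gives -2.

-2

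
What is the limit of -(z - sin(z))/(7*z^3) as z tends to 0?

Direct substitution gives 0/0.
Apply L'Hôpital: lim (1 - cos(z))/(-21*z^2), still 0/0.
Apply L'Hôpital: lim (sin(z))/(-42*z), still 0/0.
After 3 applications of L'Hôpital's rule the quotient is (cos(z))/(-42); substituting z = 0 gives -1/42.

-1/42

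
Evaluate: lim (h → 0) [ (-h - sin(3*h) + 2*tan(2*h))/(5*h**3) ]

59/30

Substitution gives 0/0 (the numerator vanishes to order 3).
Expand each term to order h^3: the coefficient of h^3 in 2·tan(2h) is 16/3 and in −sin(3h) is 9/2.
Lower-order terms cancel with the polynomial part, so the numerator is (59/6)·h^3 + o(h^3), and the limit is (59/6)/(5) = 59/30.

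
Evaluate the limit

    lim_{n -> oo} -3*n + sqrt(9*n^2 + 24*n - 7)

4

An ∞ − ∞ form. Rationalising with the conjugate, the difference becomes (24n - 7) / (√(9*n^2 + 24*n - 7) + 3n).
For large n the denominator behaves like 2·3n, so the quotient tends to 24/6 = 4.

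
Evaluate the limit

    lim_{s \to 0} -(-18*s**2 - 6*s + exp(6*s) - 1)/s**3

-36

Direct substitution gives 0/0.
Apply L'Hôpital: lim (-36*s + 6*e^(6*s) - 6)/(-3*s^2), still 0/0.
Apply L'Hôpital: lim (36*e^(6*s) - 36)/(-6*s), still 0/0.
After 3 applications of L'Hôpital's rule the quotient is (216*e^(6*s))/(-6); substituting s = 0 gives -36.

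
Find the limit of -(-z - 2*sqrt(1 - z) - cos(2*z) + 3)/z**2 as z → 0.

-9/4

Substitution gives 0/0 (the numerator vanishes to order 2).
Expand each term to order z^2: the coefficient of z^2 in −cos(2z) is 2 and in -2·√(1 - z) is 1/4.
Lower-order terms cancel with the polynomial part, so the numerator is (9/4)·z^2 + o(z^2), and the limit is (9/4)/(-1) = -9/4.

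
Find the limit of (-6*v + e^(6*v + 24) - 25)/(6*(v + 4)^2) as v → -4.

3

Direct substitution gives 0/0.
Apply L'Hôpital: lim (6*e^(6*v + 24) - 6)/(12*v + 48), still 0/0.
After 2 applications of L'Hôpital's rule the quotient is (36*e^(6*v + 24))/(12); substituting v = -4 gives 3.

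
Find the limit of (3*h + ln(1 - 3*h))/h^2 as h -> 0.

-9/2

Direct substitution gives 0/0.
Apply L'Hôpital: lim (3 - 3/(1 - 3*h))/(2*h), still 0/0.
After 2 applications of L'Hôpital's rule the quotient is (-9/(1 - 3*h)^2)/(2); substituting h = 0 gives -9/2.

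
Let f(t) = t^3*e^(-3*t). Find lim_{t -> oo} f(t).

0

Write as t^3/e^{3t}, an ∞/∞ form.
Exponential growth dominates any polynomial, so repeated L'Hôpital (or the standard result) gives 0.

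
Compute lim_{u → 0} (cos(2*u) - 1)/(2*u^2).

-1

Direct substitution gives 0/0.
Apply L'Hôpital: lim (-2*sin(2*u))/(4*u), still 0/0.
After 2 applications of L'Hôpital's rule the quotient is (-4*cos(2*u))/(4); substituting u = 0 gives -1.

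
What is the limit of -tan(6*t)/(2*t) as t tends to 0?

Substitution gives 0/0.
Since tan(u)/u → 1 as u → 0, tan(6t)/(6t) → 1 and the limit is 6/(-2) = -3.

-3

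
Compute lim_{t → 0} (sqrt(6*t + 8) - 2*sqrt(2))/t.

3*√(2)/4

Substitution gives 0/0. Multiply numerator and denominator by the conjugate √(8 + 6t) + √8.
The numerator becomes (8 + 6t) − 8 = 6t, so the expression simplifies to 6/(√(8 + 6t) + √8).
Letting t → 0 gives 6/(2√8) = 3*√(2)/4.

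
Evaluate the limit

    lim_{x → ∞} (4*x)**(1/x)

Base → ∞ and exponent → 0: an ∞^0 form.
Take logs: (1/x)·ln(4·x^1) = (ln 4 + 1·ln x)/x → 0.
So the limit is e^0 = 1.

1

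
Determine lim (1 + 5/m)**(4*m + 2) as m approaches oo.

e^(20)

The base → 1 and the exponent → ∞: a 1^∞ form.
Take logarithms: (4m + 2)·ln(1 + 5/m). Since ln(1+u) ~ u for small u, this behaves like (4m)·(5/m) → 20.
So the limit is e^(20).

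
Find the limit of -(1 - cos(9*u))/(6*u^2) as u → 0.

-27/4

Substitution gives 0/0.
Use (1 − cos θ)/θ² → 1/2 with θ = 9u: the limit is 9²/(2·(-6)) = -27/4.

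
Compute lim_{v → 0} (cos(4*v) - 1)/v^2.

-8

Direct substitution gives 0/0.
Apply L'Hôpital: lim (-4*sin(4*v))/(2*v), still 0/0.
After 2 applications of L'Hôpital's rule the quotient is (-16*cos(4*v))/(2); substituting v = 0 gives -8.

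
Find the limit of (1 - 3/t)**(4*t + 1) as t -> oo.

e^(-12)

Write it as [(1 - 3/t)^t]^(4) · (1 - 3/t)^(1). The bracketed term tends to e^(-3) and the second factor to 1, so the limit is e^(-12).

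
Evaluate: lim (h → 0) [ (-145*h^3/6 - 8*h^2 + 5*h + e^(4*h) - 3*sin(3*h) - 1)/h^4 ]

32/3

Substitution gives 0/0; apply L'Hôpital's rule 4 times.
After differentiating numerator and denominator 4 times the quotient is (256*e^(4*h) - 243*sin(3*h))/(24); at h = 0 this is 32/3.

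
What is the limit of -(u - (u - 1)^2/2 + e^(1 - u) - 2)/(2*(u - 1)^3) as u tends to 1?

Direct substitution gives 0/0.
Apply L'Hôpital: lim (-u - e^(1 - u) + 2)/(-6*(u - 1)^2), still 0/0.
Apply L'Hôpital: lim (e^(1 - u) - 1)/(12 - 12*u), still 0/0.
After 3 applications of L'Hôpital's rule the quotient is (-e^(1 - u))/(-12); substituting u = 1 gives 1/12.

1/12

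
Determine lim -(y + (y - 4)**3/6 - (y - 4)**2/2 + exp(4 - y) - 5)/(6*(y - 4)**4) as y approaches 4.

-1/144

Direct substitution gives 0/0.
Apply L'Hôpital: lim (-y + (y - 4)^2/2 - e^(4 - y) + 5)/(-24*(y - 4)^3), still 0/0.
Apply L'Hôpital: lim (y + e^(4 - y) - 5)/(-72*(y - 4)^2), still 0/0.
Apply L'Hôpital: lim (1 - e^(4 - y))/(576 - 144*y), still 0/0.
After 4 applications of L'Hôpital's rule the quotient is (e^(4 - y))/(-144); substituting y = 4 gives -1/144.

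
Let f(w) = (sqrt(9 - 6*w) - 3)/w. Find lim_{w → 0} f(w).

A 0/0 form; rationalise with √(9 - 6w) + √9. This collapses the numerator to -6w, leaving -6/(√(9 - 6w) + √9) → -6/(2√9) = -1.

-1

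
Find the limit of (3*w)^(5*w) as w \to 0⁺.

Base → 0⁺ and exponent → 0⁺: a 0^0 form.
Take logs: 5w·ln(3w). This is 0·(−∞); rewriting as ln(3w)/(1/(5w)) and applying L'Hôpital gives 0.
Hence the limit is e^0 = 1.

1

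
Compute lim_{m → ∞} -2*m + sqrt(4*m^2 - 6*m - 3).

-3/2

An ∞ − ∞ form. Rationalising with the conjugate, the difference becomes (-6m - 3) / (√(4*m^2 - 6*m - 3) + 2m).
For large m the denominator behaves like 2·2m, so the quotient tends to -6/4 = -3/2.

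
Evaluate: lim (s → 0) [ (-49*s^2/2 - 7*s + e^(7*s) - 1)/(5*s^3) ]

343/30

Direct substitution gives 0/0.
Apply L'Hôpital: lim (-49*s + 7*e^(7*s) - 7)/(15*s^2), still 0/0.
Apply L'Hôpital: lim (49*e^(7*s) - 49)/(30*s), still 0/0.
After 3 applications of L'Hôpital's rule the quotient is (343*e^(7*s))/(30); substituting s = 0 gives 343/30.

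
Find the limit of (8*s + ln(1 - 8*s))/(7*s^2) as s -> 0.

-32/7

Direct substitution gives 0/0.
Apply L'Hôpital: lim (8 - 8/(1 - 8*s))/(14*s), still 0/0.
After 2 applications of L'Hôpital's rule the quotient is (-64/(1 - 8*s)^2)/(14); substituting s = 0 gives -32/7.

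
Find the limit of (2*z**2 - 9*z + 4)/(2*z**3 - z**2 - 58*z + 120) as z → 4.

Since z = 4 makes numerator and denominator zero, (z - 4) divides both.
Cancelling it gives (2*z - 1)/(2*z^2 + 7*z - 30); now plug in z = 4 to get 7/30.

7/30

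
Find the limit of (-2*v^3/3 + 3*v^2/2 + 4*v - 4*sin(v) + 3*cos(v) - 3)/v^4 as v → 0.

1/8

Substitution gives 0/0; apply L'Hôpital's rule 4 times.
After differentiating numerator and denominator 4 times the quotient is (-4*sin(v) + 3*cos(v))/(24); at v = 0 this is 1/8.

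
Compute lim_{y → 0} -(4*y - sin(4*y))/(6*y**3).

Direct substitution gives 0/0.
Apply L'Hôpital: lim (4 - 4*cos(4*y))/(-18*y^2), still 0/0.
Apply L'Hôpital: lim (16*sin(4*y))/(-36*y), still 0/0.
After 3 applications of L'Hôpital's rule the quotient is (64*cos(4*y))/(-36); substituting y = 0 gives -16/9.

-16/9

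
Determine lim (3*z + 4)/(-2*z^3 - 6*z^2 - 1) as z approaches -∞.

0

The denominator has degree 3 and the numerator degree 1. Dividing numerator and denominator by z^3 sends every term to 0 except the leading denominator term, so the limit is 0.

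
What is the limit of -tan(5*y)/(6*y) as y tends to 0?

Substitution gives 0/0.
Since tan(u)/u → 1 as u → 0, tan(5y)/(5y) → 1 and the limit is 5/(-6) = -5/6.

-5/6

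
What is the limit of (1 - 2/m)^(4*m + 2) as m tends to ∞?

Let L be the limit and take ln: ln L = lim (4m + 2)·ln(1 - 2/m) = lim (4m + 2)·(-2/m + O(1/m²)) = -8.
Hence L = e^(-8).

e^(-8)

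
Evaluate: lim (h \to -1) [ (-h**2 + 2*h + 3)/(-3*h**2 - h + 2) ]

Since h = -1 makes numerator and denominator zero, (h + 1) divides both.
Cancelling it gives (3 - h)/(2 - 3*h); now plug in h = -1 to get 4/5.

4/5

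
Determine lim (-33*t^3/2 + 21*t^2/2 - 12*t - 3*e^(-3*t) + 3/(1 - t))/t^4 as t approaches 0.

-57/8

Substitution gives 0/0 (the numerator vanishes to order 4).
Expand each term to order t^4: the coefficient of t^4 in -3·e^(-3t) is -81/8 and in 3·1/(1 - t) is 3.
Lower-order terms cancel with the polynomial part, so the numerator is (-57/8)·t^4 + o(t^4), and the limit is (-57/8)/(1) = -57/8.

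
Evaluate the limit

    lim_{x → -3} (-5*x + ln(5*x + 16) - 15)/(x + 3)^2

-25/2

Direct substitution gives 0/0.
Apply L'Hôpital: lim (-5 + 5/(5*x + 16))/(2*x + 6), still 0/0.
After 2 applications of L'Hôpital's rule the quotient is (-25/(5*x + 16)^2)/(2); substituting x = -3 gives -25/2.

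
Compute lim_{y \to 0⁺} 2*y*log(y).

0

This is a 0·(−∞) form. Rewrite as 2·ln(y) / y^(−1) and apply L'Hôpital:
the derivative quotient is 2·(1/y) / (−1·y^(−2)) = (-2/1)·y^1 → 0.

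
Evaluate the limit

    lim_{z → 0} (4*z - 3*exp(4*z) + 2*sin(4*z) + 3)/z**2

-24

Substitution gives 0/0 (the numerator vanishes to order 2).
Expand each term to order z^2: the coefficient of z^2 in -3·e^(4z) is -24 and in 2·sin(4z) is 0.
Lower-order terms cancel with the polynomial part, so the numerator is (-24)·z^2 + o(z^2), and the limit is (-24)/(1) = -24.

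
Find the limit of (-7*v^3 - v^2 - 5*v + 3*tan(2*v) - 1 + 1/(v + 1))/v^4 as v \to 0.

1

Substitution gives 0/0; apply L'Hôpital's rule 4 times.
After differentiating numerator and denominator 4 times the quotient is (24*(16*(v + 1)^5*(3*tan(2*v)^2 + 2)*tan(2*v)/cos(2*v)^2 + 1)/(v + 1)^5)/(24); at v = 0 this is 1.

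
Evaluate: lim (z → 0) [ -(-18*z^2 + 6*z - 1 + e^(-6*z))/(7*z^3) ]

36/7

Direct substitution gives 0/0.
Apply L'Hôpital: lim (-36*z + 6 - 6*e^(-6*z))/(-21*z^2), still 0/0.
Apply L'Hôpital: lim (-36 + 36*e^(-6*z))/(-42*z), still 0/0.
After 3 applications of L'Hôpital's rule the quotient is (-216*e^(-6*z))/(-42); substituting z = 0 gives 36/7.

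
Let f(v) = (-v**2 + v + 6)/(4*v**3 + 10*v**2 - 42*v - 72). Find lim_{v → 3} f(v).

At v = 3 both the top and bottom vanish — a removable singularity. Factoring out (v - 3) from each leaves (-v - 2)/(4*v^2 + 22*v + 24), which at v = 3 equals -5/126.

-5/126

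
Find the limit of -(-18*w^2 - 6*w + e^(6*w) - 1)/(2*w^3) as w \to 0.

-18

Direct substitution gives 0/0.
Apply L'Hôpital: lim (-36*w + 6*e^(6*w) - 6)/(-6*w^2), still 0/0.
Apply L'Hôpital: lim (36*e^(6*w) - 36)/(-12*w), still 0/0.
After 3 applications of L'Hôpital's rule the quotient is (216*e^(6*w))/(-12); substituting w = 0 gives -18.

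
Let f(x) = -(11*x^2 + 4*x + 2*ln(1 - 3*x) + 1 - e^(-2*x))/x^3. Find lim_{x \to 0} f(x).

50/3

Substitution gives 0/0 (the numerator vanishes to order 3).
Expand each term to order x^3: the coefficient of x^3 in 2·ln(1 - 3x) is -18 and in −e^(-2x) is 4/3.
Lower-order terms cancel with the polynomial part, so the numerator is (-50/3)·x^3 + o(x^3), and the limit is (-50/3)/(-1) = 50/3.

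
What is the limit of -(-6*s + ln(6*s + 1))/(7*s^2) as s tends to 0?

Direct substitution gives 0/0.
Apply L'Hôpital: lim (-6 + 6/(6*s + 1))/(-14*s), still 0/0.
After 2 applications of L'Hôpital's rule the quotient is (-36/(6*s + 1)^2)/(-14); substituting s = 0 gives 18/7.

18/7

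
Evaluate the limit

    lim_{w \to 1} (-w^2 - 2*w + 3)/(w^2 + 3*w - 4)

-4/5

Direct substitution gives 0/0, so factor. Both numerator and denominator have (w - 1) as a factor.
After cancelling, the expression reduces to (-w - 3)/(w + 4).
Substituting w = 1 gives -4/5.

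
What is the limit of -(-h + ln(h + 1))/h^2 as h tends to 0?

1/2

Direct substitution gives 0/0.
Apply L'Hôpital: lim (-1 + 1/(h + 1))/(-2*h), still 0/0.
After 2 applications of L'Hôpital's rule the quotient is (-1/(h + 1)^2)/(-2); substituting h = 0 gives 1/2.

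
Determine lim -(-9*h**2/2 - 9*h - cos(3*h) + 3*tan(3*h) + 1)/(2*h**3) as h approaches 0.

Substitution gives 0/0 (the numerator vanishes to order 3).
Expand each term to order h^3: the coefficient of h^3 in −cos(3h) is 0 and in 3·tan(3h) is 27.
Lower-order terms cancel with the polynomial part, so the numerator is (27)·h^3 + o(h^3), and the limit is (27)/(-2) = -27/2.

-27/2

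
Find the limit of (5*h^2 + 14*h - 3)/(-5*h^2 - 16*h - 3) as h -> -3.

Direct substitution gives 0/0, so factor. Both numerator and denominator have (h + 3) as a factor.
After cancelling, the expression reduces to (5*h - 1)/(-5*h - 1).
Substituting h = -3 gives -8/7.

-8/7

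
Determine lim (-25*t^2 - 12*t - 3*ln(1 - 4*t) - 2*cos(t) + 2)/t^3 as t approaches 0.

64

Substitution gives 0/0; apply L'Hôpital's rule 3 times.
After differentiating numerator and denominator 3 times the quotient is (-2*sin(t) - 384/(4*t - 1)^3)/(6); at t = 0 this is 64.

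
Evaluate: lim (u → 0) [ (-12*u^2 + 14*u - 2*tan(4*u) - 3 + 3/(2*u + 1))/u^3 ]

-200/3

Substitution gives 0/0 (the numerator vanishes to order 3).
Expand each term to order u^3: the coefficient of u^3 in -2·tan(4u) is -128/3 and in 3·1/(1 + 2u) is -24.
Lower-order terms cancel with the polynomial part, so the numerator is (-200/3)·u^3 + o(u^3), and the limit is (-200/3)/(1) = -200/3.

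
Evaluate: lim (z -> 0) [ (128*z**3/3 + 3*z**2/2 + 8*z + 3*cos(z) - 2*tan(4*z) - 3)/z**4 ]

1/8

Substitution gives 0/0 (the numerator vanishes to order 4).
Expand each term to order z^4: the coefficient of z^4 in 3·cos(z) is 1/8 and in -2·tan(4z) is 0.
Lower-order terms cancel with the polynomial part, so the numerator is (1/8)·z^4 + o(z^4), and the limit is (1/8)/(1) = 1/8.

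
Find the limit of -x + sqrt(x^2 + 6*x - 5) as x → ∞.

An ∞ − ∞ form. Rationalising with the conjugate, the difference becomes (6x - 5) / (√(x^2 + 6*x - 5) + x).
For large x the denominator behaves like 2·x, so the quotient tends to 6/2 = 3.

3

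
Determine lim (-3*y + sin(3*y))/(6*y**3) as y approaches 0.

-3/4

Direct substitution gives 0/0.
Apply L'Hôpital: lim (3*cos(3*y) - 3)/(18*y^2), still 0/0.
Apply L'Hôpital: lim (-9*sin(3*y))/(36*y), still 0/0.
After 3 applications of L'Hôpital's rule the quotient is (-27*cos(3*y))/(36); substituting y = 0 gives -3/4.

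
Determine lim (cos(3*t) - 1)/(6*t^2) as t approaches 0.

Direct substitution gives 0/0.
Apply L'Hôpital: lim (-3*sin(3*t))/(12*t), still 0/0.
After 2 applications of L'Hôpital's rule the quotient is (-9*cos(3*t))/(12); substituting t = 0 gives -3/4.

-3/4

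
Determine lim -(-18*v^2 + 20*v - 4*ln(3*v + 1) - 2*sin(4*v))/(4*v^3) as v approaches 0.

11/3

Substitution gives 0/0 (the numerator vanishes to order 3).
Expand each term to order v^3: the coefficient of v^3 in -4·ln(1 + 3v) is -36 and in -2·sin(4v) is 64/3.
Lower-order terms cancel with the polynomial part, so the numerator is (-44/3)·v^3 + o(v^3), and the limit is (-44/3)/(-4) = 11/3.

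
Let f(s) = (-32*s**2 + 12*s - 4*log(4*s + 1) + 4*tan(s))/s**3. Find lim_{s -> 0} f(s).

Substitution gives 0/0; apply L'Hôpital's rule 3 times.
After differentiating numerator and denominator 3 times the quotient is (24*tan(s)^2/cos(s)^2 + 8/cos(s)^2 - 512/(4*s + 1)^3)/(6); at s = 0 this is -84.

-84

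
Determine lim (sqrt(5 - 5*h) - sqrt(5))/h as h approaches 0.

Substitution gives 0/0. Multiply numerator and denominator by the conjugate √(5 - 5h) + √5.
The numerator becomes (5 - 5h) − 5 = -5h, so the expression simplifies to -5/(√(5 - 5h) + √5).
Letting h → 0 gives -5/(2√5) = -√(5)/2.

-√(5)/2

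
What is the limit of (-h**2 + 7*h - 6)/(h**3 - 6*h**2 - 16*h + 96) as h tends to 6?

Direct substitution gives 0/0, so factor. Both numerator and denominator have (h - 6) as a factor.
After cancelling, the expression reduces to (1 - h)/(h^2 - 16).
Substituting h = 6 gives -1/4.

-1/4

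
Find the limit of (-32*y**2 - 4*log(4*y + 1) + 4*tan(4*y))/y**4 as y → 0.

256

Substitution gives 0/0 (the numerator vanishes to order 4).
Expand each term to order y^4: the coefficient of y^4 in 4·tan(4y) is 0 and in -4·ln(1 + 4y) is 256.
Lower-order terms cancel with the polynomial part, so the numerator is (256)·y^4 + o(y^4), and the limit is (256)/(1) = 256.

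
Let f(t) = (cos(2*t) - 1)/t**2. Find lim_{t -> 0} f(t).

-2

Direct substitution gives 0/0.
Apply L'Hôpital: lim (-2*sin(2*t))/(2*t), still 0/0.
After 2 applications of L'Hôpital's rule the quotient is (-4*cos(2*t))/(2); substituting t = 0 gives -2.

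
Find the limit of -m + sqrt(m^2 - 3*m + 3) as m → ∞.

An ∞ − ∞ form. Rationalising with the conjugate, the difference becomes (-3m + 3) / (√(m^2 - 3*m + 3) + m).
For large m the denominator behaves like 2·m, so the quotient tends to -3/2 = -3/2.

-3/2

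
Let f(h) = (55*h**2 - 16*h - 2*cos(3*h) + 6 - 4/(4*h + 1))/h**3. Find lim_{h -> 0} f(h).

256

Substitution gives 0/0 (the numerator vanishes to order 3).
Expand each term to order h^3: the coefficient of h^3 in -2·cos(3h) is 0 and in -4·1/(1 + 4h) is 256.
Lower-order terms cancel with the polynomial part, so the numerator is (256)·h^3 + o(h^3), and the limit is (256)/(1) = 256.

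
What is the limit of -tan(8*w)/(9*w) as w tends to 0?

-8/9

Substitution gives 0/0.
Since tan(u)/u → 1 as u → 0, tan(8w)/(8w) → 1 and the limit is 8/(-9) = -8/9.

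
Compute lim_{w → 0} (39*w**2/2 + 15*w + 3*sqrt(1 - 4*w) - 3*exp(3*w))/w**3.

Substitution gives 0/0 (the numerator vanishes to order 3).
Expand each term to order w^3: the coefficient of w^3 in 3·√(1 - 4w) is -12 and in -3·e^(3w) is -27/2.
Lower-order terms cancel with the polynomial part, so the numerator is (-51/2)·w^3 + o(w^3), and the limit is (-51/2)/(1) = -51/2.

-51/2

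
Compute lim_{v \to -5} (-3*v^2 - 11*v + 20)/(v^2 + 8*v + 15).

At v = -5 both the top and bottom vanish — a removable singularity. Factoring out (v + 5) from each leaves (4 - 3*v)/(v + 3), which at v = -5 equals -19/2.

-19/2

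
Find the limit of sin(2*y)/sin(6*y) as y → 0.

Substitution gives 0/0.
Divide numerator and denominator by y: sin(2y)/y → 2 and sin(6y)/y → 6, so the limit is 1·2/6 = 1/3.

1/3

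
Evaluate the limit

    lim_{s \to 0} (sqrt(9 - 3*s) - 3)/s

-1/2

Substitution gives 0/0. Multiply numerator and denominator by the conjugate √(9 - 3s) + √9.
The numerator becomes (9 - 3s) − 9 = -3s, so the expression simplifies to -3/(√(9 - 3s) + √9).
Letting s → 0 gives -3/(2√9) = -1/2.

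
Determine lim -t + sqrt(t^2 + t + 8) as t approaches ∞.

This has the form ∞ − ∞. Multiply and divide by the conjugate √(t^2 + t + 8) + t.
That gives (t + 8) / (√(t^2 + t + 8) + t).
Divide numerator and denominator by t: the limit is 1/(2·1) = 1/2.

1/2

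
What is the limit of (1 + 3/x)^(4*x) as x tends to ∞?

Write it as [(1 + 3/x)^x]^(4) · (1 + 3/x)^(0). The bracketed term tends to e^(3) and the second factor to 1, so the limit is e^(12).

e^(12)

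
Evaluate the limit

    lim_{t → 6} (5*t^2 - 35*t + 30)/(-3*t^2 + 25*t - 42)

-25/11

At t = 6 both the top and bottom vanish — a removable singularity. Factoring out (t - 6) from each leaves (5*t - 5)/(7 - 3*t), which at t = 6 equals -25/11.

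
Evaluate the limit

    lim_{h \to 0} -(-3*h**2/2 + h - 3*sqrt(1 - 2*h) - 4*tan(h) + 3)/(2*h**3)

-1/12

Substitution gives 0/0; apply L'Hôpital's rule 3 times.
After differentiating numerator and denominator 3 times the quotient is (16/cos(h)^2 - 24/cos(h)^4 + 9/(1 - 2*h)^(5/2))/(-12); at h = 0 this is -1/12.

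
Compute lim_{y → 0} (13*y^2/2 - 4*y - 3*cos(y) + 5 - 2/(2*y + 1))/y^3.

Substitution gives 0/0; apply L'Hôpital's rule 3 times.
After differentiating numerator and denominator 3 times the quotient is (-3*sin(y) + 96/(2*y + 1)^4)/(6); at y = 0 this is 16.

16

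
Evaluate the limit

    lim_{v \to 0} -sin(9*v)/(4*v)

Substitution gives 0/0.
Write it as (9/(-4))·sin(9v)/(9v); since sin(u)/u → 1, the limit is -9/4.

-9/4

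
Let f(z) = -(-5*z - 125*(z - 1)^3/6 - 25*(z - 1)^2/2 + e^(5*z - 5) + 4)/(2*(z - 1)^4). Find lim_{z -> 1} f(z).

Direct substitution gives 0/0.
Apply L'Hôpital: lim (-25*z - 125*(z - 1)^2/2 + 5*e^(5*z - 5) + 20)/(-8*(z - 1)^3), still 0/0.
Apply L'Hôpital: lim (-125*z + 25*e^(5*z - 5) + 100)/(-24*(z - 1)^2), still 0/0.
Apply L'Hôpital: lim (125*e^(5*z - 5) - 125)/(48 - 48*z), still 0/0.
After 4 applications of L'Hôpital's rule the quotient is (625*e^(5*z - 5))/(-48); substituting z = 1 gives -625/48.

-625/48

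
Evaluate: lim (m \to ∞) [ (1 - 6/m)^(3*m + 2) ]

Write it as [(1 - 6/m)^m]^(3) · (1 - 6/m)^(2). The bracketed term tends to e^(-6) and the second factor to 1, so the limit is e^(-18).

e^(-18)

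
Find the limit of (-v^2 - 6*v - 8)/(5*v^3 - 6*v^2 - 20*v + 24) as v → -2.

Since v = -2 makes numerator and denominator zero, (v + 2) divides both.
Cancelling it gives (-v - 4)/(5*v^2 - 16*v + 12); now plug in v = -2 to get -1/32.

-1/32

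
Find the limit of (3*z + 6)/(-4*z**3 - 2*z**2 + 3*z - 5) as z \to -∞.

0

The denominator has degree 3 and the numerator degree 1. Dividing numerator and denominator by z^3 sends every term to 0 except the leading denominator term, so the limit is 0.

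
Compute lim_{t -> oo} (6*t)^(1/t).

Base → ∞ and exponent → 0: an ∞^0 form.
Take logs: (1/t)·ln(6·t^1) = (ln 6 + 1·ln t)/t → 0.
So the limit is e^0 = 1.

1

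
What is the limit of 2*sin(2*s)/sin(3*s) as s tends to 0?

4/3

Substitution gives 0/0.
Divide numerator and denominator by s: sin(2s)/s → 2 and sin(3s)/s → 3, so the limit is 2·2/3 = 4/3.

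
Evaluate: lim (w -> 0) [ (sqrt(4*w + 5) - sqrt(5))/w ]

2*√(5)/5

A 0/0 form; rationalise with √(5 + 4w) + √5. This collapses the numerator to 4w, leaving 4/(√(5 + 4w) + √5) → 4/(2√5) = 2*√(5)/5.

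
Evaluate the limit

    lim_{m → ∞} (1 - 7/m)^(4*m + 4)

Write it as [(1 - 7/m)^m]^(4) · (1 - 7/m)^(4). The bracketed term tends to e^(-7) and the second factor to 1, so the limit is e^(-28).

e^(-28)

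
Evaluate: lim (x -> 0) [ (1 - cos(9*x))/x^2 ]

81/2

Substitution gives 0/0.
Use (1 − cos u)/u² → 1/2 with u = 9x: the limit is 9²/(2·1) = 81/2.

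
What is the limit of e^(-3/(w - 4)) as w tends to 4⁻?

As w → 4⁻, -3/(w - 4) → +∞, so e^(-3/(w - 4)) → ∞.

∞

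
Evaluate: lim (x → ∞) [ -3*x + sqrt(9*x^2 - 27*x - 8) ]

-9/2

An ∞ − ∞ form. Rationalising with the conjugate, the difference becomes (-27x - 8) / (√(9*x^2 - 27*x - 8) + 3x).
For large x the denominator behaves like 2·3x, so the quotient tends to -27/6 = -9/2.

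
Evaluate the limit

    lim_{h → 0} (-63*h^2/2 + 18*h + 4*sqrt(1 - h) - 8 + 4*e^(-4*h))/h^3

-515/12

Substitution gives 0/0 (the numerator vanishes to order 3).
Expand each term to order h^3: the coefficient of h^3 in 4·√(1 - h) is -1/4 and in 4·e^(-4h) is -128/3.
Lower-order terms cancel with the polynomial part, so the numerator is (-515/12)·h^3 + o(h^3), and the limit is (-515/12)/(1) = -515/12.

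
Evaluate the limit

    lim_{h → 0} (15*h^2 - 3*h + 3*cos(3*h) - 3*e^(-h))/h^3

1/2

Substitution gives 0/0; apply L'Hôpital's rule 3 times.
After differentiating numerator and denominator 3 times the quotient is (81*sin(3*h) + 3*e^(-h))/(6); at h = 0 this is 1/2.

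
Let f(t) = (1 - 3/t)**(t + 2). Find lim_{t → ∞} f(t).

e^(-3)

Let L be the limit and take ln: ln L = lim (t + 2)·ln(1 - 3/t) = lim (t + 2)·(-3/t + O(1/t²)) = -3.
Hence L = e^(-3).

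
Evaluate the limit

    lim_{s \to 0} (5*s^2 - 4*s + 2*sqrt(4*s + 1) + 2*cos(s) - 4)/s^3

Substitution gives 0/0; apply L'Hôpital's rule 3 times.
After differentiating numerator and denominator 3 times the quotient is (2*sin(s) + 48/(4*s + 1)^(5/2))/(6); at s = 0 this is 8.

8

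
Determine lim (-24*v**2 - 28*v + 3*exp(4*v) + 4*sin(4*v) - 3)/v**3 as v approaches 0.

-32/3

Substitution gives 0/0 (the numerator vanishes to order 3).
Expand each term to order v^3: the coefficient of v^3 in 3·e^(4v) is 32 and in 4·sin(4v) is -128/3.
Lower-order terms cancel with the polynomial part, so the numerator is (-32/3)·v^3 + o(v^3), and the limit is (-32/3)/(1) = -32/3.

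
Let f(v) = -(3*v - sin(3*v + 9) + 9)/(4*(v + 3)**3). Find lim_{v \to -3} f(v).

Direct substitution gives 0/0.
Apply L'Hôpital: lim (3 - 3*cos(3*v + 9))/(-12*(v + 3)^2), still 0/0.
Apply L'Hôpital: lim (9*sin(3*v + 9))/(-24*v - 72), still 0/0.
After 3 applications of L'Hôpital's rule the quotient is (27*cos(3*v + 9))/(-24); substituting v = -3 gives -9/8.

-9/8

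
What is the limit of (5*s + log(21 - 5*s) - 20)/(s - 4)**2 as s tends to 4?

Direct substitution gives 0/0.
Apply L'Hôpital: lim (5 - 5/(21 - 5*s))/(2*s - 8), still 0/0.
After 2 applications of L'Hôpital's rule the quotient is (-25/(21 - 5*s)^2)/(2); substituting s = 4 gives -25/2.

-25/2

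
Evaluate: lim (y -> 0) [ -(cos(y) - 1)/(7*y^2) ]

1/14

Direct substitution gives 0/0.
Apply L'Hôpital: lim (-sin(y))/(-14*y), still 0/0.
After 2 applications of L'Hôpital's rule the quotient is (-cos(y))/(-14); substituting y = 0 gives 1/14.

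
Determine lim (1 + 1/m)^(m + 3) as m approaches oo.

e

The base → 1 and the exponent → ∞: a 1^∞ form.
Take logarithms: (m + 3)·ln(1 + 1/m). Since ln(1+u) ~ u for small u, this behaves like (m)·(1/m) → 1.
So the limit is e^(1).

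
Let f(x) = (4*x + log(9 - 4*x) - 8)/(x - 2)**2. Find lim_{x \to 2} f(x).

Direct substitution gives 0/0.
Apply L'Hôpital: lim (4 - 4/(9 - 4*x))/(2*x - 4), still 0/0.
After 2 applications of L'Hôpital's rule the quotient is (-16/(9 - 4*x)^2)/(2); substituting x = 2 gives -8.

-8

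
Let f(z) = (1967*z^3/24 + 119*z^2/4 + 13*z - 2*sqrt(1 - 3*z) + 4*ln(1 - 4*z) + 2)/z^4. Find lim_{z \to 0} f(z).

Substitution gives 0/0; apply L'Hôpital's rule 4 times.
After differentiating numerator and denominator 4 times the quotient is (-6144/(4*z - 1)^4 + 1215/(8*(1 - 3*z)^(7/2)))/(24); at z = 0 this is -15979/64.

-15979/64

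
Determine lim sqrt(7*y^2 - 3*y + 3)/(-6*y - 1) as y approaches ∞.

-√(7)/6

For large |y|, √(7*y^2 - 3*y + 3) ≈ √7·|y| and the denominator ≈ -6y.
Since y → +∞, |y| = y, giving √7/(-6) = -√(7)/6.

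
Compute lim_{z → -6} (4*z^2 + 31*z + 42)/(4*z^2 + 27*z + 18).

17/21

Direct substitution gives 0/0, so factor. Both numerator and denominator have (z + 6) as a factor.
After cancelling, the expression reduces to (4*z + 7)/(4*z + 3).
Substituting z = -6 gives 17/21.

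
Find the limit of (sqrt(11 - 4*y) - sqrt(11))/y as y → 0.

Substitution gives 0/0. Multiply numerator and denominator by the conjugate √(11 - 4y) + √11.
The numerator becomes (11 - 4y) − 11 = -4y, so the expression simplifies to -4/(√(11 - 4y) + √11).
Letting y → 0 gives -4/(2√11) = -2*√(11)/11.

-2*√(11)/11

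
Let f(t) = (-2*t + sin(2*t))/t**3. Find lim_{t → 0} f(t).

Direct substitution gives 0/0.
Apply L'Hôpital: lim (2*cos(2*t) - 2)/(3*t^2), still 0/0.
Apply L'Hôpital: lim (-4*sin(2*t))/(6*t), still 0/0.
After 3 applications of L'Hôpital's rule the quotient is (-8*cos(2*t))/(6); substituting t = 0 gives -4/3.

-4/3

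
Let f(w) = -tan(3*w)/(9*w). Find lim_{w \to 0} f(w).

-1/3

Substitution gives 0/0.
Since tan(u)/u → 1 as u → 0, tan(3w)/(3w) → 1 and the limit is 3/(-9) = -1/3.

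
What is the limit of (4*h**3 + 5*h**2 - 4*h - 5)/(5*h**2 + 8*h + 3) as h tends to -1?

Direct substitution gives 0/0, so factor. Both numerator and denominator have (h + 1) as a factor.
After cancelling, the expression reduces to (4*h^2 + h - 5)/(5*h + 3).
Substituting h = -1 gives 1.

1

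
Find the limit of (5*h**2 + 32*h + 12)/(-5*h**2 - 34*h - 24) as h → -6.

Since h = -6 makes numerator and denominator zero, (h + 6) divides both.
Cancelling it gives (5*h + 2)/(-5*h - 4); now plug in h = -6 to get -14/13.

-14/13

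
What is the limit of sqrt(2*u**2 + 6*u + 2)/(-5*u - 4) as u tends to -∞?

√(2)/5

For large |u|, √(2*u^2 + 6*u + 2) ≈ √2·|u| and the denominator ≈ -5u.
Since u → −∞, |u| = −u, giving −√2/(-5) = √(2)/5.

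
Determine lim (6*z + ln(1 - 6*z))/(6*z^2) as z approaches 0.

-3

Direct substitution gives 0/0.
Apply L'Hôpital: lim (6 - 6/(1 - 6*z))/(12*z), still 0/0.
After 2 applications of L'Hôpital's rule the quotient is (-36/(1 - 6*z)^2)/(12); substituting z = 0 gives -3.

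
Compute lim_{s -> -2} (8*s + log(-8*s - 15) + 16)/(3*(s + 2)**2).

Direct substitution gives 0/0.
Apply L'Hôpital: lim (8 - 8/(-8*s - 15))/(6*s + 12), still 0/0.
After 2 applications of L'Hôpital's rule the quotient is (-64/(-8*s - 15)^2)/(6); substituting s = -2 gives -32/3.

-32/3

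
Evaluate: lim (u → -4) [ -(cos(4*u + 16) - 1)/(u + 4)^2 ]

8

Direct substitution gives 0/0.
Apply L'Hôpital: lim (-4*sin(4*u + 16))/(-2*u - 8), still 0/0.
After 2 applications of L'Hôpital's rule the quotient is (-16*cos(4*u + 16))/(-2); substituting u = -4 gives 8.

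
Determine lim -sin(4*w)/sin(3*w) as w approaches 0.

Substitution gives 0/0.
Divide numerator and denominator by w: sin(4w)/w → 4 and sin(3w)/w → 3, so the limit is -1·4/3 = -4/3.

-4/3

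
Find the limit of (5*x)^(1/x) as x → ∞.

Base → ∞ and exponent → 0: an ∞^0 form.
Take logs: (1/x)·ln(5·x^1) = (ln 5 + 1·ln x)/x → 0.
So the limit is e^0 = 1.

1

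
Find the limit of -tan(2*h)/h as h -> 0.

-2

Substitution gives 0/0.
Since tan(u)/u → 1 as u → 0, tan(2h)/(2h) → 1 and the limit is 2/(-1) = -2.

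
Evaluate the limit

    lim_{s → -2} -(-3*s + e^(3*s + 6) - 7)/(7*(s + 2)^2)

-9/14

Direct substitution gives 0/0.
Apply L'Hôpital: lim (3*e^(3*s + 6) - 3)/(-14*s - 28), still 0/0.
After 2 applications of L'Hôpital's rule the quotient is (9*e^(3*s + 6))/(-14); substituting s = -2 gives -9/14.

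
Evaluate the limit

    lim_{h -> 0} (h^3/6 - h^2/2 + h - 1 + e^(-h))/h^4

1/24

Direct substitution gives 0/0.
Apply L'Hôpital: lim (h^2/2 - h + 1 - e^(-h))/(4*h^3), still 0/0.
Apply L'Hôpital: lim (h - 1 + e^(-h))/(12*h^2), still 0/0.
Apply L'Hôpital: lim (1 - e^(-h))/(24*h), still 0/0.
After 4 applications of L'Hôpital's rule the quotient is (e^(-h))/(24); substituting h = 0 gives 1/24.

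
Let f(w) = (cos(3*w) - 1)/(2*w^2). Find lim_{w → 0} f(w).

Direct substitution gives 0/0.
Apply L'Hôpital: lim (-3*sin(3*w))/(4*w), still 0/0.
After 2 applications of L'Hôpital's rule the quotient is (-9*cos(3*w))/(4); substituting w = 0 gives -9/4.

-9/4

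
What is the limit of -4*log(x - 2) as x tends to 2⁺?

∞

As x → 2⁺, x - 2 → 0⁺ and ln(x - 2) → −∞.
Multiplying by -4 gives ∞.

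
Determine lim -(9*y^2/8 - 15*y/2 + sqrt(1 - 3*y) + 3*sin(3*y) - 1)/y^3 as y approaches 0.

Substitution gives 0/0 (the numerator vanishes to order 3).
Expand each term to order y^3: the coefficient of y^3 in 3·sin(3y) is -27/2 and in √(1 - 3y) is -27/16.
Lower-order terms cancel with the polynomial part, so the numerator is (-243/16)·y^3 + o(y^3), and the limit is (-243/16)/(-1) = 243/16.

243/16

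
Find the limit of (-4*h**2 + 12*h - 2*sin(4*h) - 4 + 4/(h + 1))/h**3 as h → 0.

52/3

Substitution gives 0/0 (the numerator vanishes to order 3).
Expand each term to order h^3: the coefficient of h^3 in 4·1/(1 + h) is -4 and in -2·sin(4h) is 64/3.
Lower-order terms cancel with the polynomial part, so the numerator is (52/3)·h^3 + o(h^3), and the limit is (52/3)/(1) = 52/3.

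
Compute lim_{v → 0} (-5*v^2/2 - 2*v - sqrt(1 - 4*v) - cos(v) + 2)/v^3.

Substitution gives 0/0 (the numerator vanishes to order 3).
Expand each term to order v^3: the coefficient of v^3 in −√(1 - 4v) is 4 and in −cos(v) is 0.
Lower-order terms cancel with the polynomial part, so the numerator is (4)·v^3 + o(v^3), and the limit is (4)/(1) = 4.

4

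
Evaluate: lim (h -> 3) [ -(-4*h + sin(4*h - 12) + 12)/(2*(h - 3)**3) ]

16/3

Direct substitution gives 0/0.
Apply L'Hôpital: lim (4*cos(4*h - 12) - 4)/(-6*(h - 3)^2), still 0/0.
Apply L'Hôpital: lim (-16*sin(4*h - 12))/(36 - 12*h), still 0/0.
After 3 applications of L'Hôpital's rule the quotient is (-64*cos(4*h - 12))/(-12); substituting h = 3 gives 16/3.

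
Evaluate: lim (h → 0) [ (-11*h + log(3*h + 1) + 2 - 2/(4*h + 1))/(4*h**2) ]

Substitution gives 0/0 (the numerator vanishes to order 2).
Expand each term to order h^2: the coefficient of h^2 in -2·1/(1 + 4h) is -32 and in ln(1 + 3h) is -9/2.
Lower-order terms cancel with the polynomial part, so the numerator is (-73/2)·h^2 + o(h^2), and the limit is (-73/2)/(4) = -73/8.

-73/8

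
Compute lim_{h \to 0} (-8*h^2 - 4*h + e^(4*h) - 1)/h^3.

Direct substitution gives 0/0.
Apply L'Hôpital: lim (-16*h + 4*e^(4*h) - 4)/(3*h^2), still 0/0.
Apply L'Hôpital: lim (16*e^(4*h) - 16)/(6*h), still 0/0.
After 3 applications of L'Hôpital's rule the quotient is (64*e^(4*h))/(6); substituting h = 0 gives 32/3.

32/3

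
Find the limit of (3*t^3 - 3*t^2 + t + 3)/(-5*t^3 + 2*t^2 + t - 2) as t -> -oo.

-3/5

Numerator and denominator both have degree 3.
Dividing every term by t^3, all lower-order terms vanish and the limit is the ratio of leading coefficients, 3/(-5) = -3/5.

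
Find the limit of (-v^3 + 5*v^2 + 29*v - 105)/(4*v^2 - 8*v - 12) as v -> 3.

Direct substitution gives 0/0, so factor. Both numerator and denominator have (v - 3) as a factor.
After cancelling, the expression reduces to (-v^2 + 2*v + 35)/(4*v + 4).
Substituting v = 3 gives 2.

2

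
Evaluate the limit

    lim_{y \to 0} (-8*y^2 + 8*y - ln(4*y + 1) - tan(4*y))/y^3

Substitution gives 0/0; apply L'Hôpital's rule 3 times.
After differentiating numerator and denominator 3 times the quotient is (-256*tan(4*y)^2/cos(4*y)^2 - 128/cos(4*y)^4 - 128/(4*y + 1)^3)/(6); at y = 0 this is -128/3.

-128/3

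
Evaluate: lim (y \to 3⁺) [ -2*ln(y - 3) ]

∞

As y → 3⁺, y - 3 → 0⁺ and ln(y - 3) → −∞.
Multiplying by -2 gives ∞.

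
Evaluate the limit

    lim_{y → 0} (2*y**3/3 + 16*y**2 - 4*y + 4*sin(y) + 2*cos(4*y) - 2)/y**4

64/3

Substitution gives 0/0 (the numerator vanishes to order 4).
Expand each term to order y^4: the coefficient of y^4 in 4·sin(y) is 0 and in 2·cos(4y) is 64/3.
Lower-order terms cancel with the polynomial part, so the numerator is (64/3)·y^4 + o(y^4), and the limit is (64/3)/(1) = 64/3.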